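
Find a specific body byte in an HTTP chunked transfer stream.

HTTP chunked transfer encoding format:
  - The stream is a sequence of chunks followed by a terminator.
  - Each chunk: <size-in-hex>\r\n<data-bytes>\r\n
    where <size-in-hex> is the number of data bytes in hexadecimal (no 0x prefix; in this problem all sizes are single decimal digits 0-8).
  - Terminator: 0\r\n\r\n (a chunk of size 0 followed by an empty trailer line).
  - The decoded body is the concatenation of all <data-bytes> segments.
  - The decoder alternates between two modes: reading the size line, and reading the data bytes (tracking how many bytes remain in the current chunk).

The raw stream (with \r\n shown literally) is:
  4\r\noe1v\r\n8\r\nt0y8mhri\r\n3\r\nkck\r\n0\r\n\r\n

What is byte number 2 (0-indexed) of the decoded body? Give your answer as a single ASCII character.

Chunk 1: stream[0..1]='4' size=0x4=4, data at stream[3..7]='oe1v' -> body[0..4], body so far='oe1v'
Chunk 2: stream[9..10]='8' size=0x8=8, data at stream[12..20]='t0y8mhri' -> body[4..12], body so far='oe1vt0y8mhri'
Chunk 3: stream[22..23]='3' size=0x3=3, data at stream[25..28]='kck' -> body[12..15], body so far='oe1vt0y8mhrikck'
Chunk 4: stream[30..31]='0' size=0 (terminator). Final body='oe1vt0y8mhrikck' (15 bytes)
Body byte 2 = '1'

Answer: 1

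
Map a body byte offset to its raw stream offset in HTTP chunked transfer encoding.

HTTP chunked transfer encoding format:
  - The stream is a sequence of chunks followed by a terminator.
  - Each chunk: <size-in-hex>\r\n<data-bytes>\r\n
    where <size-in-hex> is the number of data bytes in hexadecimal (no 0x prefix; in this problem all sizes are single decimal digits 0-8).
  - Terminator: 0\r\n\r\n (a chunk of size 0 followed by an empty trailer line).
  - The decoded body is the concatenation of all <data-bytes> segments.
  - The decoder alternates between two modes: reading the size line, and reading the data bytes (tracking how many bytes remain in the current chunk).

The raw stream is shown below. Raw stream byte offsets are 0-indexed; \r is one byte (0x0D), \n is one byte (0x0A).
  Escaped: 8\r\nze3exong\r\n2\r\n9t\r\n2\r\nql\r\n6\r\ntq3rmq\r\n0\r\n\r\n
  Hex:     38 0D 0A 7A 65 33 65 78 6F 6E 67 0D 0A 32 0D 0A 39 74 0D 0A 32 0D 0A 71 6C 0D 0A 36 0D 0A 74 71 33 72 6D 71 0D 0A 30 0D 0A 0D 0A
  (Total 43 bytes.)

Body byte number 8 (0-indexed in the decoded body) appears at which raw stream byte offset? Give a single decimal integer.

Chunk 1: stream[0..1]='8' size=0x8=8, data at stream[3..11]='ze3exong' -> body[0..8], body so far='ze3exong'
Chunk 2: stream[13..14]='2' size=0x2=2, data at stream[16..18]='9t' -> body[8..10], body so far='ze3exong9t'
Chunk 3: stream[20..21]='2' size=0x2=2, data at stream[23..25]='ql' -> body[10..12], body so far='ze3exong9tql'
Chunk 4: stream[27..28]='6' size=0x6=6, data at stream[30..36]='tq3rmq' -> body[12..18], body so far='ze3exong9tqltq3rmq'
Chunk 5: stream[38..39]='0' size=0 (terminator). Final body='ze3exong9tqltq3rmq' (18 bytes)
Body byte 8 at stream offset 16

Answer: 16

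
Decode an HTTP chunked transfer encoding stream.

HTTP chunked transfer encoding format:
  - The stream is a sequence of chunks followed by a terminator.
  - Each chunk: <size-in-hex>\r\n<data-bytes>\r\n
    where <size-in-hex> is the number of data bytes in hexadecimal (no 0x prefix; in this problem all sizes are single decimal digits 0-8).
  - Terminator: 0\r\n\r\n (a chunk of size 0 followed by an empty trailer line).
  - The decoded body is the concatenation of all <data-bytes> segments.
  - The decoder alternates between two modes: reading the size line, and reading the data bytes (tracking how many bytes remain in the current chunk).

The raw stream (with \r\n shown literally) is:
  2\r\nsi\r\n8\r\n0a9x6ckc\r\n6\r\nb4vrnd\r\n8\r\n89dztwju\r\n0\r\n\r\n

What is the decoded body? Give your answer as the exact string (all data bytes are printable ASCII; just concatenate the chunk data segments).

Chunk 1: stream[0..1]='2' size=0x2=2, data at stream[3..5]='si' -> body[0..2], body so far='si'
Chunk 2: stream[7..8]='8' size=0x8=8, data at stream[10..18]='0a9x6ckc' -> body[2..10], body so far='si0a9x6ckc'
Chunk 3: stream[20..21]='6' size=0x6=6, data at stream[23..29]='b4vrnd' -> body[10..16], body so far='si0a9x6ckcb4vrnd'
Chunk 4: stream[31..32]='8' size=0x8=8, data at stream[34..42]='89dztwju' -> body[16..24], body so far='si0a9x6ckcb4vrnd89dztwju'
Chunk 5: stream[44..45]='0' size=0 (terminator). Final body='si0a9x6ckcb4vrnd89dztwju' (24 bytes)

Answer: si0a9x6ckcb4vrnd89dztwju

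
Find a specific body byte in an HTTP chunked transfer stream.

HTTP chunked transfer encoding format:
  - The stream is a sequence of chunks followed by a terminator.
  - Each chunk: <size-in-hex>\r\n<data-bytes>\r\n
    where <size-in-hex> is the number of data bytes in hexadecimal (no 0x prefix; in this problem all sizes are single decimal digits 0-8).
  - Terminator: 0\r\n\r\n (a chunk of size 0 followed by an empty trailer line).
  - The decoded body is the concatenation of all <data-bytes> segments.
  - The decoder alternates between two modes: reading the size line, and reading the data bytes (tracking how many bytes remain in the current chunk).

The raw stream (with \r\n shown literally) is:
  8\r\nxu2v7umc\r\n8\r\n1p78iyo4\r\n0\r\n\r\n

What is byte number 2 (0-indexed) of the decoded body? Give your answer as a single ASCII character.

Answer: 2

Derivation:
Chunk 1: stream[0..1]='8' size=0x8=8, data at stream[3..11]='xu2v7umc' -> body[0..8], body so far='xu2v7umc'
Chunk 2: stream[13..14]='8' size=0x8=8, data at stream[16..24]='1p78iyo4' -> body[8..16], body so far='xu2v7umc1p78iyo4'
Chunk 3: stream[26..27]='0' size=0 (terminator). Final body='xu2v7umc1p78iyo4' (16 bytes)
Body byte 2 = '2'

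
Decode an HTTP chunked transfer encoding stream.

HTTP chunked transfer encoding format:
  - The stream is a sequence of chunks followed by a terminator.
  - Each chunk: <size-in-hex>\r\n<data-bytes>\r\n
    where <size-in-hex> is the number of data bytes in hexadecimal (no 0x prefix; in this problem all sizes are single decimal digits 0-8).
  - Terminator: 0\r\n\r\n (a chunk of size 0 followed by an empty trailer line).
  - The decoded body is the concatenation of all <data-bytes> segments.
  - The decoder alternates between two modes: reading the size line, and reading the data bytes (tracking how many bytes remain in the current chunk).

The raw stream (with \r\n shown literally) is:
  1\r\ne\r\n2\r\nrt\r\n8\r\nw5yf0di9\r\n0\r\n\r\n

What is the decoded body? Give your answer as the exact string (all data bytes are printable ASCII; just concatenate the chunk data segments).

Answer: ertw5yf0di9

Derivation:
Chunk 1: stream[0..1]='1' size=0x1=1, data at stream[3..4]='e' -> body[0..1], body so far='e'
Chunk 2: stream[6..7]='2' size=0x2=2, data at stream[9..11]='rt' -> body[1..3], body so far='ert'
Chunk 3: stream[13..14]='8' size=0x8=8, data at stream[16..24]='w5yf0di9' -> body[3..11], body so far='ertw5yf0di9'
Chunk 4: stream[26..27]='0' size=0 (terminator). Final body='ertw5yf0di9' (11 bytes)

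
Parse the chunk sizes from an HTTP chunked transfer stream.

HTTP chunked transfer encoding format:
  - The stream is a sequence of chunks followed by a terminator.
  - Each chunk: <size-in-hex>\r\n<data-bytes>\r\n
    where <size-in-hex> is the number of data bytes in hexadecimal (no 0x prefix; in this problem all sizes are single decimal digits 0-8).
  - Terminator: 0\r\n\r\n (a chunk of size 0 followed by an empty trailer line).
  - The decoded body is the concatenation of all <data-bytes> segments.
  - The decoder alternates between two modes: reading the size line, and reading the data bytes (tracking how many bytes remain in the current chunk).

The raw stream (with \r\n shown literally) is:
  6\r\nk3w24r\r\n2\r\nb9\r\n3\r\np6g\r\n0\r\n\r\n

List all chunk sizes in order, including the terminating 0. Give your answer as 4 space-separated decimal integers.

Answer: 6 2 3 0

Derivation:
Chunk 1: stream[0..1]='6' size=0x6=6, data at stream[3..9]='k3w24r' -> body[0..6], body so far='k3w24r'
Chunk 2: stream[11..12]='2' size=0x2=2, data at stream[14..16]='b9' -> body[6..8], body so far='k3w24rb9'
Chunk 3: stream[18..19]='3' size=0x3=3, data at stream[21..24]='p6g' -> body[8..11], body so far='k3w24rb9p6g'
Chunk 4: stream[26..27]='0' size=0 (terminator). Final body='k3w24rb9p6g' (11 bytes)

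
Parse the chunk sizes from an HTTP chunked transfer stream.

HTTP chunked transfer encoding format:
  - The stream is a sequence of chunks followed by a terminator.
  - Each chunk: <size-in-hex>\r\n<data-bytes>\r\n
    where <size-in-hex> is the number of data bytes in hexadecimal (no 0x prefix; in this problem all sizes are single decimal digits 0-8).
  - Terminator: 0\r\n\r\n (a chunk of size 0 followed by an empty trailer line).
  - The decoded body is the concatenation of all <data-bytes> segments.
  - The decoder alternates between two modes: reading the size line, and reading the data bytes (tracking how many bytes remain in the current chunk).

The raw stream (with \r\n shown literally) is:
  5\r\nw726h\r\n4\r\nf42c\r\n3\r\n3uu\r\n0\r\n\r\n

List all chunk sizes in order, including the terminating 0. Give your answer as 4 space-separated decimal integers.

Answer: 5 4 3 0

Derivation:
Chunk 1: stream[0..1]='5' size=0x5=5, data at stream[3..8]='w726h' -> body[0..5], body so far='w726h'
Chunk 2: stream[10..11]='4' size=0x4=4, data at stream[13..17]='f42c' -> body[5..9], body so far='w726hf42c'
Chunk 3: stream[19..20]='3' size=0x3=3, data at stream[22..25]='3uu' -> body[9..12], body so far='w726hf42c3uu'
Chunk 4: stream[27..28]='0' size=0 (terminator). Final body='w726hf42c3uu' (12 bytes)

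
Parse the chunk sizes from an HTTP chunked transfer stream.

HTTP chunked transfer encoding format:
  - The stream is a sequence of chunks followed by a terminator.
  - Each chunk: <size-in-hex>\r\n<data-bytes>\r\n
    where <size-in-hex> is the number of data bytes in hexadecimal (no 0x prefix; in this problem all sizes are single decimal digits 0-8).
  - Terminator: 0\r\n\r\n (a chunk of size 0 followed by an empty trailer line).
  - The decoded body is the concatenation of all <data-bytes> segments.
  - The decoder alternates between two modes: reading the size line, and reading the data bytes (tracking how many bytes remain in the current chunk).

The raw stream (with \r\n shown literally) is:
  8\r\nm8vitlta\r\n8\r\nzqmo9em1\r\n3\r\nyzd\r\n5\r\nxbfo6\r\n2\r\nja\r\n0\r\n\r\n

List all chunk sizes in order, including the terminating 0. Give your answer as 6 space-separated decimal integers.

Answer: 8 8 3 5 2 0

Derivation:
Chunk 1: stream[0..1]='8' size=0x8=8, data at stream[3..11]='m8vitlta' -> body[0..8], body so far='m8vitlta'
Chunk 2: stream[13..14]='8' size=0x8=8, data at stream[16..24]='zqmo9em1' -> body[8..16], body so far='m8vitltazqmo9em1'
Chunk 3: stream[26..27]='3' size=0x3=3, data at stream[29..32]='yzd' -> body[16..19], body so far='m8vitltazqmo9em1yzd'
Chunk 4: stream[34..35]='5' size=0x5=5, data at stream[37..42]='xbfo6' -> body[19..24], body so far='m8vitltazqmo9em1yzdxbfo6'
Chunk 5: stream[44..45]='2' size=0x2=2, data at stream[47..49]='ja' -> body[24..26], body so far='m8vitltazqmo9em1yzdxbfo6ja'
Chunk 6: stream[51..52]='0' size=0 (terminator). Final body='m8vitltazqmo9em1yzdxbfo6ja' (26 bytes)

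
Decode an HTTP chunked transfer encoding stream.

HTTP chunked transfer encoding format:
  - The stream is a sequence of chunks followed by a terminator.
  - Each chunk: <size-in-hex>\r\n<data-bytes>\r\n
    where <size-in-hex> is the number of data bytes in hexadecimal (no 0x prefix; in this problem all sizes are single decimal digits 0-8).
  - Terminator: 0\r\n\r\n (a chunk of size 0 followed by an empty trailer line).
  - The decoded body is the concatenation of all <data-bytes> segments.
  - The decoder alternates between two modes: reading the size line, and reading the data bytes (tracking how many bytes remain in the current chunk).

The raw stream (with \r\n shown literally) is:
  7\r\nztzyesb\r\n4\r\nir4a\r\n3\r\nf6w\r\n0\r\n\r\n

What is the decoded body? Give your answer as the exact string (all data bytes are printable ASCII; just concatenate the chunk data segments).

Chunk 1: stream[0..1]='7' size=0x7=7, data at stream[3..10]='ztzyesb' -> body[0..7], body so far='ztzyesb'
Chunk 2: stream[12..13]='4' size=0x4=4, data at stream[15..19]='ir4a' -> body[7..11], body so far='ztzyesbir4a'
Chunk 3: stream[21..22]='3' size=0x3=3, data at stream[24..27]='f6w' -> body[11..14], body so far='ztzyesbir4af6w'
Chunk 4: stream[29..30]='0' size=0 (terminator). Final body='ztzyesbir4af6w' (14 bytes)

Answer: ztzyesbir4af6w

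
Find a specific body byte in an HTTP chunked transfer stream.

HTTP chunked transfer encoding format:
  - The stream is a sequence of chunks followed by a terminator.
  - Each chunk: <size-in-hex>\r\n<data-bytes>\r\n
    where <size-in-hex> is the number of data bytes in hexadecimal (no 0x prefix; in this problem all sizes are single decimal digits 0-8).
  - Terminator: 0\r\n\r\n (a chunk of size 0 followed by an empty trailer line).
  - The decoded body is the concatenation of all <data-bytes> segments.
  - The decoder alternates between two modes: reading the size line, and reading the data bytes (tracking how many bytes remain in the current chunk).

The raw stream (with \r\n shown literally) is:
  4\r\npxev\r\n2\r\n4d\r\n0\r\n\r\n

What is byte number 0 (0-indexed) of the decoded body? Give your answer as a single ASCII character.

Answer: p

Derivation:
Chunk 1: stream[0..1]='4' size=0x4=4, data at stream[3..7]='pxev' -> body[0..4], body so far='pxev'
Chunk 2: stream[9..10]='2' size=0x2=2, data at stream[12..14]='4d' -> body[4..6], body so far='pxev4d'
Chunk 3: stream[16..17]='0' size=0 (terminator). Final body='pxev4d' (6 bytes)
Body byte 0 = 'p'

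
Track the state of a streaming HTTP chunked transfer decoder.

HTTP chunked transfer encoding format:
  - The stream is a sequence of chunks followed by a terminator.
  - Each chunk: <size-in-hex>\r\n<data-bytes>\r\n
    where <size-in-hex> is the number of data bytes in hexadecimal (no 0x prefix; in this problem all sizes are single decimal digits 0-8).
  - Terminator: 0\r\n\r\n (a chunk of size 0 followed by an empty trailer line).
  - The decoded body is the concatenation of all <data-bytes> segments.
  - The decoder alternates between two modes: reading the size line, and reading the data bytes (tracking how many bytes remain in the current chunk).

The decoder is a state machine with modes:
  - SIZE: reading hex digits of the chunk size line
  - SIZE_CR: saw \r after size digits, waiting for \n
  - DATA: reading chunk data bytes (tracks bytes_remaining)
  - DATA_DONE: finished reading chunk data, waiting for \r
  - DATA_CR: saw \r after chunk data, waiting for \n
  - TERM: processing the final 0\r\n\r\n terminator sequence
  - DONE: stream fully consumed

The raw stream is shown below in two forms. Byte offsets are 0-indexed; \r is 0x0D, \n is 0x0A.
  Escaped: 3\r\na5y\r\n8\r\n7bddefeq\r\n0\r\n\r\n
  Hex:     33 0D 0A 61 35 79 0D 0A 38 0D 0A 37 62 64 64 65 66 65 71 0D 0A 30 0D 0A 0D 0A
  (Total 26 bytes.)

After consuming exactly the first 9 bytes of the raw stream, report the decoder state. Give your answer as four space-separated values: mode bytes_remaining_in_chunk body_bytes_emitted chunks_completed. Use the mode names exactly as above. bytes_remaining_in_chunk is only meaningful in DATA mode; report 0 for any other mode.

Byte 0 = '3': mode=SIZE remaining=0 emitted=0 chunks_done=0
Byte 1 = 0x0D: mode=SIZE_CR remaining=0 emitted=0 chunks_done=0
Byte 2 = 0x0A: mode=DATA remaining=3 emitted=0 chunks_done=0
Byte 3 = 'a': mode=DATA remaining=2 emitted=1 chunks_done=0
Byte 4 = '5': mode=DATA remaining=1 emitted=2 chunks_done=0
Byte 5 = 'y': mode=DATA_DONE remaining=0 emitted=3 chunks_done=0
Byte 6 = 0x0D: mode=DATA_CR remaining=0 emitted=3 chunks_done=0
Byte 7 = 0x0A: mode=SIZE remaining=0 emitted=3 chunks_done=1
Byte 8 = '8': mode=SIZE remaining=0 emitted=3 chunks_done=1

Answer: SIZE 0 3 1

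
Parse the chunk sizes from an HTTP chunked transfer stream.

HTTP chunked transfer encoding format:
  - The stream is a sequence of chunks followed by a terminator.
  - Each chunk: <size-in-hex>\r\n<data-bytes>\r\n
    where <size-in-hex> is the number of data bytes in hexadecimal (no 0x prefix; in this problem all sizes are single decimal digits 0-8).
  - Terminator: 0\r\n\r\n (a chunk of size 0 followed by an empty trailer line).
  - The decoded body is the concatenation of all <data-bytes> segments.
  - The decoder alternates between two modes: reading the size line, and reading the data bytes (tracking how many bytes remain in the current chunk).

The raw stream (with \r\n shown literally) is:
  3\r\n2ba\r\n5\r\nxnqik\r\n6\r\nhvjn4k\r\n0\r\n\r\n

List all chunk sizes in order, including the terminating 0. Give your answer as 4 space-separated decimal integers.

Answer: 3 5 6 0

Derivation:
Chunk 1: stream[0..1]='3' size=0x3=3, data at stream[3..6]='2ba' -> body[0..3], body so far='2ba'
Chunk 2: stream[8..9]='5' size=0x5=5, data at stream[11..16]='xnqik' -> body[3..8], body so far='2baxnqik'
Chunk 3: stream[18..19]='6' size=0x6=6, data at stream[21..27]='hvjn4k' -> body[8..14], body so far='2baxnqikhvjn4k'
Chunk 4: stream[29..30]='0' size=0 (terminator). Final body='2baxnqikhvjn4k' (14 bytes)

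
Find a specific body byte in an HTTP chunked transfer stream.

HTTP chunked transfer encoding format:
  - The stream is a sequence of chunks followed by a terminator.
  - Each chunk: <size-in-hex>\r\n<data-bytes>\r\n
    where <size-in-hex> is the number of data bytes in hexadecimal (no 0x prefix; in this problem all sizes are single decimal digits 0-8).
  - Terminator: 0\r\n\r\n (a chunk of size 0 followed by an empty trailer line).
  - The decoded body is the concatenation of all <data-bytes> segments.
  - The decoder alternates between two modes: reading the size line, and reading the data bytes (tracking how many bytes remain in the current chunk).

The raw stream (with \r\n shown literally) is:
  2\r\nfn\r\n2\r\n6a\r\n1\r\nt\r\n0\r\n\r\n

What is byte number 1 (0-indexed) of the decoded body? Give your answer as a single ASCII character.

Answer: n

Derivation:
Chunk 1: stream[0..1]='2' size=0x2=2, data at stream[3..5]='fn' -> body[0..2], body so far='fn'
Chunk 2: stream[7..8]='2' size=0x2=2, data at stream[10..12]='6a' -> body[2..4], body so far='fn6a'
Chunk 3: stream[14..15]='1' size=0x1=1, data at stream[17..18]='t' -> body[4..5], body so far='fn6at'
Chunk 4: stream[20..21]='0' size=0 (terminator). Final body='fn6at' (5 bytes)
Body byte 1 = 'n'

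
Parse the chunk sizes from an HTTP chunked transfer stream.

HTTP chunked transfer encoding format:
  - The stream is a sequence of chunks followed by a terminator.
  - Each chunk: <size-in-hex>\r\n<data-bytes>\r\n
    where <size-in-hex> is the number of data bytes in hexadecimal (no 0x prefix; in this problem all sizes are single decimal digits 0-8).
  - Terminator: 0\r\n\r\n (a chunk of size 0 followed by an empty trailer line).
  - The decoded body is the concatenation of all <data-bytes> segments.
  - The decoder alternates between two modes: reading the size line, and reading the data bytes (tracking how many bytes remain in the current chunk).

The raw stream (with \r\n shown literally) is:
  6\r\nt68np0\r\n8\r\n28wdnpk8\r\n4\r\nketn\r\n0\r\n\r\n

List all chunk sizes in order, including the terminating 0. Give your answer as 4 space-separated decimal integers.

Answer: 6 8 4 0

Derivation:
Chunk 1: stream[0..1]='6' size=0x6=6, data at stream[3..9]='t68np0' -> body[0..6], body so far='t68np0'
Chunk 2: stream[11..12]='8' size=0x8=8, data at stream[14..22]='28wdnpk8' -> body[6..14], body so far='t68np028wdnpk8'
Chunk 3: stream[24..25]='4' size=0x4=4, data at stream[27..31]='ketn' -> body[14..18], body so far='t68np028wdnpk8ketn'
Chunk 4: stream[33..34]='0' size=0 (terminator). Final body='t68np028wdnpk8ketn' (18 bytes)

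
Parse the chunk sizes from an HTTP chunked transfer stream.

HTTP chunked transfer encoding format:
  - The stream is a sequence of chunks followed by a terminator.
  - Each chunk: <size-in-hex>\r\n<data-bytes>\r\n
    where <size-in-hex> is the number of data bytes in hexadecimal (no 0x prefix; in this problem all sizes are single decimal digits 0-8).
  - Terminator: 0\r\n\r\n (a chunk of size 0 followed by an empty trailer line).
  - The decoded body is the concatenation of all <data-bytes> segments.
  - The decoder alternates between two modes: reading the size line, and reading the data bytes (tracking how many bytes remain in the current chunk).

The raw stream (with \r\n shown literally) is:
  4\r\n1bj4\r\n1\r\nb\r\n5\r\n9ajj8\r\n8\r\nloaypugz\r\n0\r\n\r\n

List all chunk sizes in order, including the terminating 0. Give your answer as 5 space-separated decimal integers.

Chunk 1: stream[0..1]='4' size=0x4=4, data at stream[3..7]='1bj4' -> body[0..4], body so far='1bj4'
Chunk 2: stream[9..10]='1' size=0x1=1, data at stream[12..13]='b' -> body[4..5], body so far='1bj4b'
Chunk 3: stream[15..16]='5' size=0x5=5, data at stream[18..23]='9ajj8' -> body[5..10], body so far='1bj4b9ajj8'
Chunk 4: stream[25..26]='8' size=0x8=8, data at stream[28..36]='loaypugz' -> body[10..18], body so far='1bj4b9ajj8loaypugz'
Chunk 5: stream[38..39]='0' size=0 (terminator). Final body='1bj4b9ajj8loaypugz' (18 bytes)

Answer: 4 1 5 8 0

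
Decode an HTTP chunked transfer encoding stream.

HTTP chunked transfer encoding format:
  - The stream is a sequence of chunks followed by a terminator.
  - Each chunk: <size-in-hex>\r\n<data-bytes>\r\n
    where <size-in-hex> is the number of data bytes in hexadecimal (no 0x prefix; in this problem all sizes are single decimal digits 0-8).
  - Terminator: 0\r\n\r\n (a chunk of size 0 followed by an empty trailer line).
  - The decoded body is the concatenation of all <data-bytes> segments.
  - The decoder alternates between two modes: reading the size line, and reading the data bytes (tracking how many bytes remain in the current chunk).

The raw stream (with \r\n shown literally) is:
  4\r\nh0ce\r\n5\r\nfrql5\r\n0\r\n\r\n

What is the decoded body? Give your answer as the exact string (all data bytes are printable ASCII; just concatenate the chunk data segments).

Chunk 1: stream[0..1]='4' size=0x4=4, data at stream[3..7]='h0ce' -> body[0..4], body so far='h0ce'
Chunk 2: stream[9..10]='5' size=0x5=5, data at stream[12..17]='frql5' -> body[4..9], body so far='h0cefrql5'
Chunk 3: stream[19..20]='0' size=0 (terminator). Final body='h0cefrql5' (9 bytes)

Answer: h0cefrql5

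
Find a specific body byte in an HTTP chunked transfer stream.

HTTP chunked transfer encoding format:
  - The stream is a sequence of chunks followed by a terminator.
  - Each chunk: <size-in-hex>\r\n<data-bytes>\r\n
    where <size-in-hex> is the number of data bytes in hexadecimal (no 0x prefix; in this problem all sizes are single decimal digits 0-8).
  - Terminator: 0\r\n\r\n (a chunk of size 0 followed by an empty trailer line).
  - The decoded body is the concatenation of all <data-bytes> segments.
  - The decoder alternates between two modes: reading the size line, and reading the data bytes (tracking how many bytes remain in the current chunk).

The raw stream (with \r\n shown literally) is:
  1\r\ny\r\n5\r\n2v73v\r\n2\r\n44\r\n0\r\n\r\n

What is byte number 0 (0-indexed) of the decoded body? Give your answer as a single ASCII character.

Answer: y

Derivation:
Chunk 1: stream[0..1]='1' size=0x1=1, data at stream[3..4]='y' -> body[0..1], body so far='y'
Chunk 2: stream[6..7]='5' size=0x5=5, data at stream[9..14]='2v73v' -> body[1..6], body so far='y2v73v'
Chunk 3: stream[16..17]='2' size=0x2=2, data at stream[19..21]='44' -> body[6..8], body so far='y2v73v44'
Chunk 4: stream[23..24]='0' size=0 (terminator). Final body='y2v73v44' (8 bytes)
Body byte 0 = 'y'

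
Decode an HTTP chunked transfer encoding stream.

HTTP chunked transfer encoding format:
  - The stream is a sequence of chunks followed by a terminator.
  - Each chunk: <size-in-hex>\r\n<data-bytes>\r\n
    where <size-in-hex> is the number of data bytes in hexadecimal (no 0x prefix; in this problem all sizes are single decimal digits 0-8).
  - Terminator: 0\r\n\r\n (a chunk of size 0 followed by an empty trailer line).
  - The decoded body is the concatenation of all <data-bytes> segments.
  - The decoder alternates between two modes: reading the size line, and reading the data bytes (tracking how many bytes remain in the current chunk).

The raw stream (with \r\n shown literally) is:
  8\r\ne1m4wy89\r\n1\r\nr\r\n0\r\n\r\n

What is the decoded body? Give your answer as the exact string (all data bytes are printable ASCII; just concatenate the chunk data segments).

Chunk 1: stream[0..1]='8' size=0x8=8, data at stream[3..11]='e1m4wy89' -> body[0..8], body so far='e1m4wy89'
Chunk 2: stream[13..14]='1' size=0x1=1, data at stream[16..17]='r' -> body[8..9], body so far='e1m4wy89r'
Chunk 3: stream[19..20]='0' size=0 (terminator). Final body='e1m4wy89r' (9 bytes)

Answer: e1m4wy89r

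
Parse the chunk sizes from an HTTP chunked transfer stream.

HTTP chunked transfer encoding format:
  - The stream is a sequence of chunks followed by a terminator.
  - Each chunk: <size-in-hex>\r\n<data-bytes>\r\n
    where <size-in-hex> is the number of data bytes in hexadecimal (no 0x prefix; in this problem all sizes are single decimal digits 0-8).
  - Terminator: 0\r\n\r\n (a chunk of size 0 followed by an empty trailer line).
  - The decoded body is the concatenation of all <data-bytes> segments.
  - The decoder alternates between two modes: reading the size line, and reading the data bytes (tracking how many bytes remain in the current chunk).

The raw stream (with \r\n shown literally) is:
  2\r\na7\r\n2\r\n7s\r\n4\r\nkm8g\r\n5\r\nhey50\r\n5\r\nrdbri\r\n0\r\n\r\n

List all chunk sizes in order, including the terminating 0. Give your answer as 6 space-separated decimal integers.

Answer: 2 2 4 5 5 0

Derivation:
Chunk 1: stream[0..1]='2' size=0x2=2, data at stream[3..5]='a7' -> body[0..2], body so far='a7'
Chunk 2: stream[7..8]='2' size=0x2=2, data at stream[10..12]='7s' -> body[2..4], body so far='a77s'
Chunk 3: stream[14..15]='4' size=0x4=4, data at stream[17..21]='km8g' -> body[4..8], body so far='a77skm8g'
Chunk 4: stream[23..24]='5' size=0x5=5, data at stream[26..31]='hey50' -> body[8..13], body so far='a77skm8ghey50'
Chunk 5: stream[33..34]='5' size=0x5=5, data at stream[36..41]='rdbri' -> body[13..18], body so far='a77skm8ghey50rdbri'
Chunk 6: stream[43..44]='0' size=0 (terminator). Final body='a77skm8ghey50rdbri' (18 bytes)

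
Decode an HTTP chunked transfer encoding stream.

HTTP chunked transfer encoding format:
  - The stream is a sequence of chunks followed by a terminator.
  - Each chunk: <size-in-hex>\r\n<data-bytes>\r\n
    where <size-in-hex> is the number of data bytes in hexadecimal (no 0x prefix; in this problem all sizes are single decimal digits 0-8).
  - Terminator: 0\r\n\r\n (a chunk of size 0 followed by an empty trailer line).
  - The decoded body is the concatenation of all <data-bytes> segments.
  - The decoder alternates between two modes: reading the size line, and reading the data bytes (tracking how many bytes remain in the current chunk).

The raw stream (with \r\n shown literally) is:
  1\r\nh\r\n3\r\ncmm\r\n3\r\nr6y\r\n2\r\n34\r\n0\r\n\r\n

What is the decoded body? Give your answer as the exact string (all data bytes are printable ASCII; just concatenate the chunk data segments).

Chunk 1: stream[0..1]='1' size=0x1=1, data at stream[3..4]='h' -> body[0..1], body so far='h'
Chunk 2: stream[6..7]='3' size=0x3=3, data at stream[9..12]='cmm' -> body[1..4], body so far='hcmm'
Chunk 3: stream[14..15]='3' size=0x3=3, data at stream[17..20]='r6y' -> body[4..7], body so far='hcmmr6y'
Chunk 4: stream[22..23]='2' size=0x2=2, data at stream[25..27]='34' -> body[7..9], body so far='hcmmr6y34'
Chunk 5: stream[29..30]='0' size=0 (terminator). Final body='hcmmr6y34' (9 bytes)

Answer: hcmmr6y34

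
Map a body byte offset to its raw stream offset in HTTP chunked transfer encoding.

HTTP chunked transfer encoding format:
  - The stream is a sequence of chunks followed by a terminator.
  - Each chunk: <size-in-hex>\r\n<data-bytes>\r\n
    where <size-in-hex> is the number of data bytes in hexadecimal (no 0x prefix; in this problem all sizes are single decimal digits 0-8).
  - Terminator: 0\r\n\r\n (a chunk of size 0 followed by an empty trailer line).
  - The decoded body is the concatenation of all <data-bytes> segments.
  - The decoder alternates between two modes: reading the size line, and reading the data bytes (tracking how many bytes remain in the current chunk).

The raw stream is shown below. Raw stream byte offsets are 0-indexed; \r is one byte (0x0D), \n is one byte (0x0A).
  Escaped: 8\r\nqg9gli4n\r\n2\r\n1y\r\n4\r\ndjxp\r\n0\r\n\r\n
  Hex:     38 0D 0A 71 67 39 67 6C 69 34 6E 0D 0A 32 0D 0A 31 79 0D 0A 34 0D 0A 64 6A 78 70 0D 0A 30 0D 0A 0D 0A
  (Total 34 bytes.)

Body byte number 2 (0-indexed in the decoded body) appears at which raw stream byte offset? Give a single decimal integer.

Chunk 1: stream[0..1]='8' size=0x8=8, data at stream[3..11]='qg9gli4n' -> body[0..8], body so far='qg9gli4n'
Chunk 2: stream[13..14]='2' size=0x2=2, data at stream[16..18]='1y' -> body[8..10], body so far='qg9gli4n1y'
Chunk 3: stream[20..21]='4' size=0x4=4, data at stream[23..27]='djxp' -> body[10..14], body so far='qg9gli4n1ydjxp'
Chunk 4: stream[29..30]='0' size=0 (terminator). Final body='qg9gli4n1ydjxp' (14 bytes)
Body byte 2 at stream offset 5

Answer: 5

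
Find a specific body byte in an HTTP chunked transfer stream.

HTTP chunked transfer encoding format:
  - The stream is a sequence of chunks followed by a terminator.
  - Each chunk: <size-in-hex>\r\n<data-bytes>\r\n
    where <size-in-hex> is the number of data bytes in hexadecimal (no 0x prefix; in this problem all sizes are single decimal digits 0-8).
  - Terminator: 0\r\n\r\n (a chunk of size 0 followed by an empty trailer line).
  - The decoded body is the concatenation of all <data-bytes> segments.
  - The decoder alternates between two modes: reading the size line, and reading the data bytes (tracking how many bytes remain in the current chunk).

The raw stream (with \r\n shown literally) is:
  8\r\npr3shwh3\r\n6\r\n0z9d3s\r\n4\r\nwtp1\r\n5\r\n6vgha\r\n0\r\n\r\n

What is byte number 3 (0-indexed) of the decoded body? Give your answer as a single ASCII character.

Answer: s

Derivation:
Chunk 1: stream[0..1]='8' size=0x8=8, data at stream[3..11]='pr3shwh3' -> body[0..8], body so far='pr3shwh3'
Chunk 2: stream[13..14]='6' size=0x6=6, data at stream[16..22]='0z9d3s' -> body[8..14], body so far='pr3shwh30z9d3s'
Chunk 3: stream[24..25]='4' size=0x4=4, data at stream[27..31]='wtp1' -> body[14..18], body so far='pr3shwh30z9d3swtp1'
Chunk 4: stream[33..34]='5' size=0x5=5, data at stream[36..41]='6vgha' -> body[18..23], body so far='pr3shwh30z9d3swtp16vgha'
Chunk 5: stream[43..44]='0' size=0 (terminator). Final body='pr3shwh30z9d3swtp16vgha' (23 bytes)
Body byte 3 = 's'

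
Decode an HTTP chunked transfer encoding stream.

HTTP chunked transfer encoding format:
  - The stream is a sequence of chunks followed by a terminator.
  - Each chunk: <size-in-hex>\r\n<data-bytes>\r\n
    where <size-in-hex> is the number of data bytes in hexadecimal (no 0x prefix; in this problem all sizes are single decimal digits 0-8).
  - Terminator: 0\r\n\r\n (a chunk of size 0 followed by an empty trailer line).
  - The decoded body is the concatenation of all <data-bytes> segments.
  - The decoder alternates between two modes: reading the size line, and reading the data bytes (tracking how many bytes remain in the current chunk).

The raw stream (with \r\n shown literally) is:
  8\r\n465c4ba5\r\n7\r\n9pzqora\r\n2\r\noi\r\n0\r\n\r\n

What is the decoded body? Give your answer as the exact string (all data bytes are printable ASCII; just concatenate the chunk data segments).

Answer: 465c4ba59pzqoraoi

Derivation:
Chunk 1: stream[0..1]='8' size=0x8=8, data at stream[3..11]='465c4ba5' -> body[0..8], body so far='465c4ba5'
Chunk 2: stream[13..14]='7' size=0x7=7, data at stream[16..23]='9pzqora' -> body[8..15], body so far='465c4ba59pzqora'
Chunk 3: stream[25..26]='2' size=0x2=2, data at stream[28..30]='oi' -> body[15..17], body so far='465c4ba59pzqoraoi'
Chunk 4: stream[32..33]='0' size=0 (terminator). Final body='465c4ba59pzqoraoi' (17 bytes)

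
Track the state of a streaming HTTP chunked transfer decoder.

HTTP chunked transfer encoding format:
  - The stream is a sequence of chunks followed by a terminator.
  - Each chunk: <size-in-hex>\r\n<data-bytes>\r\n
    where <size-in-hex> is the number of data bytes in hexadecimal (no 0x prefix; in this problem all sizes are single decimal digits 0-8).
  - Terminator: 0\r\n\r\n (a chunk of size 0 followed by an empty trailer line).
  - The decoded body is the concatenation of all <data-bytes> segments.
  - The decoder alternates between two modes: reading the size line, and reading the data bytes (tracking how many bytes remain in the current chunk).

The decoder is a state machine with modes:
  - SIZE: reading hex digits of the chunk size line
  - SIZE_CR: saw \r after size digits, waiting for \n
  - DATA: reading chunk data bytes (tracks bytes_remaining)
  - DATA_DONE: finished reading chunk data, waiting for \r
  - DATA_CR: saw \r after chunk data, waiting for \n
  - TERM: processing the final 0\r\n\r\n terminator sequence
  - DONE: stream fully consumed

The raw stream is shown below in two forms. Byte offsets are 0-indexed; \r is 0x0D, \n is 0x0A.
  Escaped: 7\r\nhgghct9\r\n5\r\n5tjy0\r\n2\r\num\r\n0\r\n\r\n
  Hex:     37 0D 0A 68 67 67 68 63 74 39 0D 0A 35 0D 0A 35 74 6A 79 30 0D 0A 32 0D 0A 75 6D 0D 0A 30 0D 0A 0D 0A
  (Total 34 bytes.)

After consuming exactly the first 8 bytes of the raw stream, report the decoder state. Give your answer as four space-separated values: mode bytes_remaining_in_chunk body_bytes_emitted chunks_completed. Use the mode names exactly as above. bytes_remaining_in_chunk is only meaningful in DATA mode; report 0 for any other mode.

Byte 0 = '7': mode=SIZE remaining=0 emitted=0 chunks_done=0
Byte 1 = 0x0D: mode=SIZE_CR remaining=0 emitted=0 chunks_done=0
Byte 2 = 0x0A: mode=DATA remaining=7 emitted=0 chunks_done=0
Byte 3 = 'h': mode=DATA remaining=6 emitted=1 chunks_done=0
Byte 4 = 'g': mode=DATA remaining=5 emitted=2 chunks_done=0
Byte 5 = 'g': mode=DATA remaining=4 emitted=3 chunks_done=0
Byte 6 = 'h': mode=DATA remaining=3 emitted=4 chunks_done=0
Byte 7 = 'c': mode=DATA remaining=2 emitted=5 chunks_done=0

Answer: DATA 2 5 0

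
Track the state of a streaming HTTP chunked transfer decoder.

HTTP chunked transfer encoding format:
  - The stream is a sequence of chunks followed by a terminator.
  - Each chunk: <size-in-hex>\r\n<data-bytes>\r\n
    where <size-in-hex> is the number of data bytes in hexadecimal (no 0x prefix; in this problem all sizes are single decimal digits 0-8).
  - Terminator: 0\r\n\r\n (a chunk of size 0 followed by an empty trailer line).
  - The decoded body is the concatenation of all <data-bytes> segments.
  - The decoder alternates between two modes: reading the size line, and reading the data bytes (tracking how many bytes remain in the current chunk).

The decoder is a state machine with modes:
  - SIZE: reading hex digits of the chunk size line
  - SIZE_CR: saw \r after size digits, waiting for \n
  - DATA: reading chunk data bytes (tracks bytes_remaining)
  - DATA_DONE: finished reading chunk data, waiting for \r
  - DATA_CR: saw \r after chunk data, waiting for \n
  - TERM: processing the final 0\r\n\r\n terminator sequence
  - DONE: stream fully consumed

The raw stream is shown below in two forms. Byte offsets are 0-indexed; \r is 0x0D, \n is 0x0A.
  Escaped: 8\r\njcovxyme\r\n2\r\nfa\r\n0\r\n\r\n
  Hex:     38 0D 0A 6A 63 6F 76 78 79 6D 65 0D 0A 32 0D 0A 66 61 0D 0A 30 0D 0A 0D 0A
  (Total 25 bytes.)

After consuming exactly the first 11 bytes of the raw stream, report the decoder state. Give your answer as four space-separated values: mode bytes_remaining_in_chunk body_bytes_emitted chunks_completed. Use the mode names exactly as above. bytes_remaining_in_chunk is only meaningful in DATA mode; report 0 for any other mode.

Byte 0 = '8': mode=SIZE remaining=0 emitted=0 chunks_done=0
Byte 1 = 0x0D: mode=SIZE_CR remaining=0 emitted=0 chunks_done=0
Byte 2 = 0x0A: mode=DATA remaining=8 emitted=0 chunks_done=0
Byte 3 = 'j': mode=DATA remaining=7 emitted=1 chunks_done=0
Byte 4 = 'c': mode=DATA remaining=6 emitted=2 chunks_done=0
Byte 5 = 'o': mode=DATA remaining=5 emitted=3 chunks_done=0
Byte 6 = 'v': mode=DATA remaining=4 emitted=4 chunks_done=0
Byte 7 = 'x': mode=DATA remaining=3 emitted=5 chunks_done=0
Byte 8 = 'y': mode=DATA remaining=2 emitted=6 chunks_done=0
Byte 9 = 'm': mode=DATA remaining=1 emitted=7 chunks_done=0
Byte 10 = 'e': mode=DATA_DONE remaining=0 emitted=8 chunks_done=0

Answer: DATA_DONE 0 8 0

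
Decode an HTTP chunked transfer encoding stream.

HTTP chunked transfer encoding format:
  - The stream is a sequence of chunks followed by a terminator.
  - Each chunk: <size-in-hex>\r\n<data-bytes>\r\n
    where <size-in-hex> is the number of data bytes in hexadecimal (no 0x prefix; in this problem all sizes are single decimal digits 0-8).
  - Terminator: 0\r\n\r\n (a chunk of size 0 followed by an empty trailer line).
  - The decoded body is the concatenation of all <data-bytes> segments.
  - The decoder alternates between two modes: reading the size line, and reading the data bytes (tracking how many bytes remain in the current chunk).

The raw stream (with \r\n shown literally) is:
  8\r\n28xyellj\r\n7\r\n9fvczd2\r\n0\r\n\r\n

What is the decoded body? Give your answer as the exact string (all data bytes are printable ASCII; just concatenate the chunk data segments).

Answer: 28xyellj9fvczd2

Derivation:
Chunk 1: stream[0..1]='8' size=0x8=8, data at stream[3..11]='28xyellj' -> body[0..8], body so far='28xyellj'
Chunk 2: stream[13..14]='7' size=0x7=7, data at stream[16..23]='9fvczd2' -> body[8..15], body so far='28xyellj9fvczd2'
Chunk 3: stream[25..26]='0' size=0 (terminator). Final body='28xyellj9fvczd2' (15 bytes)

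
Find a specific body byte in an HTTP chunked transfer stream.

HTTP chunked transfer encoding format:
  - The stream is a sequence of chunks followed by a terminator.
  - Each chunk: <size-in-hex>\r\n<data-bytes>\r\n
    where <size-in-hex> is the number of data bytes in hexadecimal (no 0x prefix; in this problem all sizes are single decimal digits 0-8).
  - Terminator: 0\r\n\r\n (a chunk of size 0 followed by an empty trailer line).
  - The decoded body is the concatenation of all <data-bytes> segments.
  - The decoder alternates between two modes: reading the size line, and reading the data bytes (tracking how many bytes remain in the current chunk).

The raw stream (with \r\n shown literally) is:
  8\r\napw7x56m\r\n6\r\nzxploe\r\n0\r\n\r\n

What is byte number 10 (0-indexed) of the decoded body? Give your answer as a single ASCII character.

Chunk 1: stream[0..1]='8' size=0x8=8, data at stream[3..11]='apw7x56m' -> body[0..8], body so far='apw7x56m'
Chunk 2: stream[13..14]='6' size=0x6=6, data at stream[16..22]='zxploe' -> body[8..14], body so far='apw7x56mzxploe'
Chunk 3: stream[24..25]='0' size=0 (terminator). Final body='apw7x56mzxploe' (14 bytes)
Body byte 10 = 'p'

Answer: p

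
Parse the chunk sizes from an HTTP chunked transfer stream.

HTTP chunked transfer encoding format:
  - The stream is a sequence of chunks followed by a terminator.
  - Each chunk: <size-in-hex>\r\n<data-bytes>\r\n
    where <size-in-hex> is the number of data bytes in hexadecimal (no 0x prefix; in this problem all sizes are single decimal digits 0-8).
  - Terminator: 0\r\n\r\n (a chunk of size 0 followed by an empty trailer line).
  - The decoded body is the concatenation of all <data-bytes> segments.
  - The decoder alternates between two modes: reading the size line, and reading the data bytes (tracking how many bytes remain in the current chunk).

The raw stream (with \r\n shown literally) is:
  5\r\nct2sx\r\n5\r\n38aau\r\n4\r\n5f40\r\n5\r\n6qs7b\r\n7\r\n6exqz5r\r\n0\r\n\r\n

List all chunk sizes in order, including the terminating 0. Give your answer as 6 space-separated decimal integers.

Answer: 5 5 4 5 7 0

Derivation:
Chunk 1: stream[0..1]='5' size=0x5=5, data at stream[3..8]='ct2sx' -> body[0..5], body so far='ct2sx'
Chunk 2: stream[10..11]='5' size=0x5=5, data at stream[13..18]='38aau' -> body[5..10], body so far='ct2sx38aau'
Chunk 3: stream[20..21]='4' size=0x4=4, data at stream[23..27]='5f40' -> body[10..14], body so far='ct2sx38aau5f40'
Chunk 4: stream[29..30]='5' size=0x5=5, data at stream[32..37]='6qs7b' -> body[14..19], body so far='ct2sx38aau5f406qs7b'
Chunk 5: stream[39..40]='7' size=0x7=7, data at stream[42..49]='6exqz5r' -> body[19..26], body so far='ct2sx38aau5f406qs7b6exqz5r'
Chunk 6: stream[51..52]='0' size=0 (terminator). Final body='ct2sx38aau5f406qs7b6exqz5r' (26 bytes)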